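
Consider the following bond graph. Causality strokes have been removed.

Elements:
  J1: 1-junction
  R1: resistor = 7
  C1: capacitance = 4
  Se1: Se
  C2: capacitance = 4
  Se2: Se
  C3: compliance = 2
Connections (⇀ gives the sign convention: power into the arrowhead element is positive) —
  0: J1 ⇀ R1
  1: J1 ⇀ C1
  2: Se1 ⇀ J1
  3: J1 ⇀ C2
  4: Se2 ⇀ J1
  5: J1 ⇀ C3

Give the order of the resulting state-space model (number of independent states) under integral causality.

#2 |J1  (Se1: effort source, stroke at far end)
#4 |J1  (source Se2 imposes e)
#1 |J1  (C1 outputs effort q/C1)
#3 |J1  (C2 integral (e out))
#5 |J1  (C3 outputs effort q/C3)
#0 |R1  (J1: last free bond brings flow in)

3  (C1, C2, C3 all integral)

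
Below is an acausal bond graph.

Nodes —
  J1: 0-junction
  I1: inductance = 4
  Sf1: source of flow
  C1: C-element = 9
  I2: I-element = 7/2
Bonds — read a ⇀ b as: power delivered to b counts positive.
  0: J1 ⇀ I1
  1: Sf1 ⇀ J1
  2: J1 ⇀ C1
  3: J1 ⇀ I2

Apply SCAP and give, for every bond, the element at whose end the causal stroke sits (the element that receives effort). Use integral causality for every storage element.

β0 →I1
β1 →Sf1
β2 →J1
β3 →I2

#1 |Sf1  (source Sf1 imposes f)
#0 |I1  (prefer integral on I1)
#2 |J1  (prefer integral on C1)
#3 |I2  (common-e at J1 fixed by 2)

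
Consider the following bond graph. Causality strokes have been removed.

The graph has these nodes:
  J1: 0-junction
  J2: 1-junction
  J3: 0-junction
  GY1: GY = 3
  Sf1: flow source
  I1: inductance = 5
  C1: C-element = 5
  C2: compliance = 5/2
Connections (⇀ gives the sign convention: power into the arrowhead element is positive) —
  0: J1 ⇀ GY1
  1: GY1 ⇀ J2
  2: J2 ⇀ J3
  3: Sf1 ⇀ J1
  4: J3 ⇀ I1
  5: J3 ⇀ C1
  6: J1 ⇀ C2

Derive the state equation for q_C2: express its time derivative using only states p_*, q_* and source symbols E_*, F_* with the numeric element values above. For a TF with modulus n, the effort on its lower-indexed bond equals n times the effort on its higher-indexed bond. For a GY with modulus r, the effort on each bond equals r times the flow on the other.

dq_C2/dt = F_Sf1 - q_C1/15

#3 stroke→Sf1  (source Sf1 imposes f)
#4 stroke→I1  (prefer integral on I1)
#5 stroke→J3  (C1 integral (e out))
#2 stroke→J2  (J3 effort already set via bond 5)
#1 stroke→GY1  (J2: last free bond brings flow in)
#0 stroke→GY1  (through GY1, causality inverts; strokes same side of GY1)
#6 stroke→J1  (closing 0-jn rule on J1)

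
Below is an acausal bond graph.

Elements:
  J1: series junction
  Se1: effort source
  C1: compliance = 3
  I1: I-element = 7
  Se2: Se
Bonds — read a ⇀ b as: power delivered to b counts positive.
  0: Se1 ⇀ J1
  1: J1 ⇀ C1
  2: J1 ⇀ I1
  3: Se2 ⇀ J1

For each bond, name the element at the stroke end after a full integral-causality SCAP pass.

#0 stroke→J1  (Se1: effort source, stroke at far end)
#3 stroke→J1  (source Se2 imposes e)
#1 stroke→J1  (C1: C, integral causality)
#2 stroke→I1  (closing 1-jn rule on J1)

β0 →J1
β1 →J1
β2 →I1
β3 →J1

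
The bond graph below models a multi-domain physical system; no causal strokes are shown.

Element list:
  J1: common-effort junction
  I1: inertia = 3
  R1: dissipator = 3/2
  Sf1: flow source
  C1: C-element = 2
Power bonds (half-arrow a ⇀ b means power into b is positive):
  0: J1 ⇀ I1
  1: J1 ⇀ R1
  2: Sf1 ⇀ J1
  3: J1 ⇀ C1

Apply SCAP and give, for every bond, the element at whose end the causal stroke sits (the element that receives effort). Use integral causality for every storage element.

β2 stroke→Sf1  (Sf1 (Sf) sets flow on bond)
β0 stroke→I1  (I1 integral (f out))
β3 stroke→J1  (C1 integral (e out))
β1 stroke→R1  (J1: bond 3 brought effort, rest push out)

β0 →I1
β1 →R1
β2 →Sf1
β3 →J1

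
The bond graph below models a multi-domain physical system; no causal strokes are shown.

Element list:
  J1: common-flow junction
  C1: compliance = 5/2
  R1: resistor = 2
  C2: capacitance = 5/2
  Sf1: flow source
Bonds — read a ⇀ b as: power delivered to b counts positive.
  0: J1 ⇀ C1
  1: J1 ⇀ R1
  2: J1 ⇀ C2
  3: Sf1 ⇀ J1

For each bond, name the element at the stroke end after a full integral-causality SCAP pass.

#0 stroke→J1
#1 stroke→J1
#2 stroke→J1
#3 stroke→Sf1

bond 3 stroke at Sf1  (Sf1: flow source, stroke at near end)
bond 0 stroke at J1  (common-f at J1 fixed by 3)
bond 1 stroke at J1  (1-jn J1 has f-setter on 3)
bond 2 stroke at J1  (J1: bond 3 brought flow, rest push out)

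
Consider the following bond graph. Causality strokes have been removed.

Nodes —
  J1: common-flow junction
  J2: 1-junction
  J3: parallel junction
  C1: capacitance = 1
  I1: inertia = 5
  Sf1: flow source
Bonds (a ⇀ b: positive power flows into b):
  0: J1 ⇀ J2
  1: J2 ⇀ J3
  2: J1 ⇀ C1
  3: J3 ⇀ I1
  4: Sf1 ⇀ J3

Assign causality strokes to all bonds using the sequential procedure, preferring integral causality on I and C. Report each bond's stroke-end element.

b0 →J2
b1 →J3
b2 →J1
b3 →I1
b4 →Sf1

b4 →Sf1  (Sf1 fixes flow; stroke at Sf1)
b2 →J1  (C1: C, integral causality)
b0 →J2  (J1: last free bond brings flow in)
b1 →J3  (J2: last free bond brings flow in)
b3 →I1  (0-jn J3 has e-setter on 1)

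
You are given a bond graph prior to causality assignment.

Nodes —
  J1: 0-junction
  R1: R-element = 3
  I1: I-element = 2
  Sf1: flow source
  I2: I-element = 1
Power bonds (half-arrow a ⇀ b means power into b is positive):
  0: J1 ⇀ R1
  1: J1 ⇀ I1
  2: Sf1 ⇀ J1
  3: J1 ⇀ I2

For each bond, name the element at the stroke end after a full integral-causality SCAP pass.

b0 stroke→J1
b1 stroke→I1
b2 stroke→Sf1
b3 stroke→I2

b2 →Sf1  (Sf1: flow source, stroke at near end)
b1 →I1  (I1 integral (f out))
b3 →I2  (prefer integral on I2)
b0 →J1  (J1 needs exactly one e-in)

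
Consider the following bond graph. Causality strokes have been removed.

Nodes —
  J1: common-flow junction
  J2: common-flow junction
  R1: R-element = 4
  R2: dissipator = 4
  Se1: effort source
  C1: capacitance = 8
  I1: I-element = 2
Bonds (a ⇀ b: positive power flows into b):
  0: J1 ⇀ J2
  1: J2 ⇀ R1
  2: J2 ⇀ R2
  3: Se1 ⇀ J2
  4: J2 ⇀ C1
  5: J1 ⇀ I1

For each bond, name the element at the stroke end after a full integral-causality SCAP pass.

β3 →J2  (Se1: effort source, stroke at far end)
β4 →J2  (C1 outputs effort q/C1)
β5 →I1  (I1 outputs flow p/I1)
β0 →J1  (common-f at J1 fixed by 5)
β1 →J2  (common-f at J2 fixed by 0)
β2 →J2  (J2: bond 0 brought flow, rest push out)

b0 stroke at J1
b1 stroke at J2
b2 stroke at J2
b3 stroke at J2
b4 stroke at J2
b5 stroke at I1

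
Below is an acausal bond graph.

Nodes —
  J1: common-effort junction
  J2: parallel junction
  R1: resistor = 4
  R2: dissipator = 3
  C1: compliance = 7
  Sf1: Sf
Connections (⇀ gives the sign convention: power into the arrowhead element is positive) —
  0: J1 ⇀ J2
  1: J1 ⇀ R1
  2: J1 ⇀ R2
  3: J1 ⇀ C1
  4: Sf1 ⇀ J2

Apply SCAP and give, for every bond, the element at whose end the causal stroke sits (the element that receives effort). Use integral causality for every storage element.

b0 |J2
b1 |R1
b2 |R2
b3 |J1
b4 |Sf1

β4 stroke→Sf1  (Sf1: flow source, stroke at near end)
β0 stroke→J2  (J2: last free bond brings effort in)
β3 stroke→J1  (C1 integral (e out))
β1 stroke→R1  (0-jn J1 has e-setter on 3)
β2 stroke→R2  (J1: bond 3 brought effort, rest push out)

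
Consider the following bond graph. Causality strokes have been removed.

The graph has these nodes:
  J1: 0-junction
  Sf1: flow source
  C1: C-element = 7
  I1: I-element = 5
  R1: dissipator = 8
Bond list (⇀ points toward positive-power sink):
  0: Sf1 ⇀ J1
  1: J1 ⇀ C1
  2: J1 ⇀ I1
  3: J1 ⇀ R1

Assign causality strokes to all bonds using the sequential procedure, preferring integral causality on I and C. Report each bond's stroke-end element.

#0 |Sf1
#1 |J1
#2 |I1
#3 |R1

bond 0 stroke at Sf1  (Sf1 fixes flow; stroke at Sf1)
bond 1 stroke at J1  (C1: C, integral causality)
bond 2 stroke at I1  (J1 effort already set via bond 1)
bond 3 stroke at R1  (common-e at J1 fixed by 1)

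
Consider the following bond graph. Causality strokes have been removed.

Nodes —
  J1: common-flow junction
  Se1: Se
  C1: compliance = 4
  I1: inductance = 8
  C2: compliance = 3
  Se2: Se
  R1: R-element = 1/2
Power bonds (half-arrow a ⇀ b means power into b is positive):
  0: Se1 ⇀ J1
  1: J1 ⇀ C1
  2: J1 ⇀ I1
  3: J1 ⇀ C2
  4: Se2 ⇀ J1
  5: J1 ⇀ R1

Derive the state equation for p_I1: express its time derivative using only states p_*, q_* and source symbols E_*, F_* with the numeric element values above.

bond 0 |J1  (Se1: effort source, stroke at far end)
bond 4 |J1  (Se2 (Se) sets effort on bond)
bond 1 |J1  (C1 outputs effort q/C1)
bond 2 |I1  (I1 integral (f out))
bond 3 |J1  (J1 flow already set via bond 2)
bond 5 |J1  (J1 flow already set via bond 2)

dp_I1/dt = E_Se1 + E_Se2 - p_I1/16 - q_C1/4 - q_C2/3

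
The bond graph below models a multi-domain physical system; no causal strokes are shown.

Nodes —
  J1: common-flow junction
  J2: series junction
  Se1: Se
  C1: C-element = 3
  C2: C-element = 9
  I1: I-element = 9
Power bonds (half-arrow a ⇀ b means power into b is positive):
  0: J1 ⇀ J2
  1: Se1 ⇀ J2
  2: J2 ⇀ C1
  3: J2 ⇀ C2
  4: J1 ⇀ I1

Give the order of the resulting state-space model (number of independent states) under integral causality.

3  (C1, C2, I1 all integral)

#1 |J2  (Se1 (Se) sets effort on bond)
#2 |J2  (prefer integral on C1)
#3 |J2  (C2: C, integral causality)
#0 |J1  (J2: last free bond brings flow in)
#4 |I1  (J1: last free bond brings flow in)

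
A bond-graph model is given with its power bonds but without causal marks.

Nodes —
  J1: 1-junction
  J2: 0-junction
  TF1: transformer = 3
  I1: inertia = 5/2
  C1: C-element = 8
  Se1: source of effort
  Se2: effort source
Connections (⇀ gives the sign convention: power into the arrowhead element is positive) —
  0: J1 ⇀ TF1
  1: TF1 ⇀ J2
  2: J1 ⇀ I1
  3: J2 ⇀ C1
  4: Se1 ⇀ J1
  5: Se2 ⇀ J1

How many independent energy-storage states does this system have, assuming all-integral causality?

bond 4 stroke→J1  (Se1 fixes effort; stroke away)
bond 5 stroke→J1  (Se2: effort source, stroke at far end)
bond 2 stroke→I1  (I1: I, integral causality)
bond 0 stroke→J1  (1-jn J1 has f-setter on 2)
bond 1 stroke→TF1  (TF1 one-in-one-out from 0)
bond 3 stroke→J2  (only one effort-in slot at J2)

2  (C1, I1 all integral)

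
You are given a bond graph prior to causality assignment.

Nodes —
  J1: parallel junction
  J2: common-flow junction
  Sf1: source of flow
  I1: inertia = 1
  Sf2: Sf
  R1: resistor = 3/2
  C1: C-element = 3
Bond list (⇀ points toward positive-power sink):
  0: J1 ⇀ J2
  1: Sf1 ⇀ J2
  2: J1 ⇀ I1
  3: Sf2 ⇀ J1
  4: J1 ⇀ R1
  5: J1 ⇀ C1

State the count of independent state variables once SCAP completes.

2  (C1, I1 all integral)

β1 stroke→Sf1  (Sf1: flow source, stroke at near end)
β3 stroke→Sf2  (Sf2 fixes flow; stroke at Sf2)
β0 stroke→J2  (common-f at J2 fixed by 1)
β2 stroke→I1  (prefer integral on I1)
β5 stroke→J1  (prefer integral on C1)
β4 stroke→R1  (J1 effort already set via bond 5)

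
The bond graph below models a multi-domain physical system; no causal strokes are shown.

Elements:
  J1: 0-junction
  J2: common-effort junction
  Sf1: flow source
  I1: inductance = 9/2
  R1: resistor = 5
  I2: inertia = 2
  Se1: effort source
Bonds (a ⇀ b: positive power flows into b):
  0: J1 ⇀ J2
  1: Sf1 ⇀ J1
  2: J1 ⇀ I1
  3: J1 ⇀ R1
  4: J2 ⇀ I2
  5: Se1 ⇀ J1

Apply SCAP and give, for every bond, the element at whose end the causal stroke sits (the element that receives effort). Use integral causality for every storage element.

bond 1 →Sf1  (Sf1 fixes flow; stroke at Sf1)
bond 5 →J1  (Se1 fixes effort; stroke away)
bond 0 →J2  (common-e at J1 fixed by 5)
bond 2 →I1  (0-jn J1 has e-setter on 5)
bond 3 →R1  (common-e at J1 fixed by 5)
bond 4 →I2  (0-jn J2 has e-setter on 0)

#0 stroke→J2
#1 stroke→Sf1
#2 stroke→I1
#3 stroke→R1
#4 stroke→I2
#5 stroke→J1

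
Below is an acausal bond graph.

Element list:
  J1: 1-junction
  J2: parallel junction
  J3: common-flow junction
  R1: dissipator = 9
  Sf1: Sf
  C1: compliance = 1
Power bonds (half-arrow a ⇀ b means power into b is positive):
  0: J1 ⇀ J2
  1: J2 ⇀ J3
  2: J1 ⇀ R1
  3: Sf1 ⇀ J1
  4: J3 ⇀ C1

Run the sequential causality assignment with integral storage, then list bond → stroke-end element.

bond 3 →Sf1  (source Sf1 imposes f)
bond 0 →J1  (J1 flow already set via bond 3)
bond 2 →J1  (common-f at J1 fixed by 3)
bond 1 →J2  (J2 needs exactly one e-in)
bond 4 →J3  (1-jn J3 has f-setter on 1)

#0 →J1
#1 →J2
#2 →J1
#3 →Sf1
#4 →J3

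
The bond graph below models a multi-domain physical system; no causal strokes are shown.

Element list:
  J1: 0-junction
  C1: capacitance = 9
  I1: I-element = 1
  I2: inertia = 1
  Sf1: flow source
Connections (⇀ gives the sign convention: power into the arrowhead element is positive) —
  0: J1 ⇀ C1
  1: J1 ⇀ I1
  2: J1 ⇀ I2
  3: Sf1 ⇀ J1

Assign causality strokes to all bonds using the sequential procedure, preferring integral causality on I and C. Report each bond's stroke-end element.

β0 stroke→J1
β1 stroke→I1
β2 stroke→I2
β3 stroke→Sf1

β3 →Sf1  (source Sf1 imposes f)
β0 →J1  (C1 integral (e out))
β1 →I1  (J1 effort already set via bond 0)
β2 →I2  (common-e at J1 fixed by 0)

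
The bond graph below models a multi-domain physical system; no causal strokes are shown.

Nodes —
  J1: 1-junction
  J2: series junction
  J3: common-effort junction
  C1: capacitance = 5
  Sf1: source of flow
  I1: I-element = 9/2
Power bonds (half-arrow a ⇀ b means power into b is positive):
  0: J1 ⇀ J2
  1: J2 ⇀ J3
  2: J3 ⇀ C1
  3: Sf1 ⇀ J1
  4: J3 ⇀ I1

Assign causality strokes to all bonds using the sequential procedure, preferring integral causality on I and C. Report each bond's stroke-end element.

#0 stroke at J1
#1 stroke at J2
#2 stroke at J3
#3 stroke at Sf1
#4 stroke at I1

bond 3 →Sf1  (Sf1: flow source, stroke at near end)
bond 0 →J1  (1-jn J1 has f-setter on 3)
bond 1 →J2  (J2 flow already set via bond 0)
bond 2 →J3  (C1 integral (e out))
bond 4 →I1  (0-jn J3 has e-setter on 2)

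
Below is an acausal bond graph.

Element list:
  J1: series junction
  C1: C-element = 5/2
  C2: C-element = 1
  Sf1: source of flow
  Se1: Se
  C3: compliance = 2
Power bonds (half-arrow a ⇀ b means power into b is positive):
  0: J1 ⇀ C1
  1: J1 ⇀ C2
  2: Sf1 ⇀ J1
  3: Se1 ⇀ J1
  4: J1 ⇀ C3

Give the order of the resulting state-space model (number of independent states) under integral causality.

#2 →Sf1  (source Sf1 imposes f)
#3 →J1  (Se1 fixes effort; stroke away)
#0 →J1  (J1: bond 2 brought flow, rest push out)
#1 →J1  (J1: bond 2 brought flow, rest push out)
#4 →J1  (common-f at J1 fixed by 2)

3  (C1, C2, C3 all integral)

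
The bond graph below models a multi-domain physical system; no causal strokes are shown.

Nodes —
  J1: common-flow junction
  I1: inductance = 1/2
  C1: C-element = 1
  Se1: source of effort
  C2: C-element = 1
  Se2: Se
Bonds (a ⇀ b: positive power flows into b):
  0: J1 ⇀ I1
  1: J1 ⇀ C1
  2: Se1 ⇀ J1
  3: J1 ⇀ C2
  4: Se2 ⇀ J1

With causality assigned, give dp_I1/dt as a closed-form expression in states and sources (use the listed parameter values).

#2 |J1  (Se1: effort source, stroke at far end)
#4 |J1  (source Se2 imposes e)
#0 |I1  (I1: I, integral causality)
#1 |J1  (J1: bond 0 brought flow, rest push out)
#3 |J1  (common-f at J1 fixed by 0)

dp_I1/dt = E_Se1 + E_Se2 - q_C1 - q_C2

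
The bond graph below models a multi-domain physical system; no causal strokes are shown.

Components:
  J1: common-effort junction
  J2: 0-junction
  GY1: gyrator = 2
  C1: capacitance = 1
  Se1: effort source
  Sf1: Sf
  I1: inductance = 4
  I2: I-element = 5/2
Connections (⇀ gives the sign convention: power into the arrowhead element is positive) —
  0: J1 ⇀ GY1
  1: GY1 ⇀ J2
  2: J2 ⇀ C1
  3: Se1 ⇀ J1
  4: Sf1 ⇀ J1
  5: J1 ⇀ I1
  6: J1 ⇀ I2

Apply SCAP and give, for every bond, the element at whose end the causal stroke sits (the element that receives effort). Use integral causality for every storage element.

bond 0 |GY1
bond 1 |GY1
bond 2 |J2
bond 3 |J1
bond 4 |Sf1
bond 5 |I1
bond 6 |I2

bond 3 stroke at J1  (Se1: effort source, stroke at far end)
bond 4 stroke at Sf1  (source Sf1 imposes f)
bond 0 stroke at GY1  (0-jn J1 has e-setter on 3)
bond 5 stroke at I1  (J1 effort already set via bond 3)
bond 6 stroke at I2  (common-e at J1 fixed by 3)
bond 1 stroke at GY1  (through GY1, causality inverts; strokes same side of GY1)
bond 2 stroke at J2  (J2 needs exactly one e-in)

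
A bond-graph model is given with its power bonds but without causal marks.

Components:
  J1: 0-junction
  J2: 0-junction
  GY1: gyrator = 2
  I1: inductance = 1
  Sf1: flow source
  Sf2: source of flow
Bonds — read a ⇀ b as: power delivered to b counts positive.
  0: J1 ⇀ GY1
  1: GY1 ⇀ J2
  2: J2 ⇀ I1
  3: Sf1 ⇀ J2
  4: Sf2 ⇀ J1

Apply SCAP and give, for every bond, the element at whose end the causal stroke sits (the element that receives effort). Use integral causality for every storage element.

bond 0 stroke→J1
bond 1 stroke→J2
bond 2 stroke→I1
bond 3 stroke→Sf1
bond 4 stroke→Sf2

bond 3 →Sf1  (Sf1: flow source, stroke at near end)
bond 4 →Sf2  (Sf2: flow source, stroke at near end)
bond 0 →J1  (J1 needs exactly one e-in)
bond 1 →J2  (GY1: gyrator matches bond 0)
bond 2 →I1  (J2 effort already set via bond 1)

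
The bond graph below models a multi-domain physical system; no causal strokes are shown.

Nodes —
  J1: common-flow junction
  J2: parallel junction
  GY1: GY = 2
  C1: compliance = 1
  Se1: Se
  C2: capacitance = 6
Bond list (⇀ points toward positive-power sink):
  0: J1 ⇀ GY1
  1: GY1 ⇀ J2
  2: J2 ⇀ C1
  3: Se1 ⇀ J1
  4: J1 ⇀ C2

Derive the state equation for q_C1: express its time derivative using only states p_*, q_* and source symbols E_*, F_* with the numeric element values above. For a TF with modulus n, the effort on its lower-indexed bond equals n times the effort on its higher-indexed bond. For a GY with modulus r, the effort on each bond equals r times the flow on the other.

dq_C1/dt = E_Se1/2 - q_C2/12

#3 stroke→J1  (Se1 (Se) sets effort on bond)
#2 stroke→J2  (C1 integral (e out))
#1 stroke→GY1  (J2: bond 2 brought effort, rest push out)
#0 stroke→GY1  (GY GY1: same side as bond 1)
#4 stroke→J1  (J1: bond 0 brought flow, rest push out)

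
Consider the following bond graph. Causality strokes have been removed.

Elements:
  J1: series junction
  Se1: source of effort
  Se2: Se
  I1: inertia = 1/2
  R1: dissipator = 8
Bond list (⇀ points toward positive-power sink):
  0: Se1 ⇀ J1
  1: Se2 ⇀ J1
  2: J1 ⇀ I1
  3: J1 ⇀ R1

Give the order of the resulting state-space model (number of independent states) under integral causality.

b0 stroke→J1  (Se1 (Se) sets effort on bond)
b1 stroke→J1  (source Se2 imposes e)
b2 stroke→I1  (prefer integral on I1)
b3 stroke→J1  (common-f at J1 fixed by 2)

1  (I1 all integral)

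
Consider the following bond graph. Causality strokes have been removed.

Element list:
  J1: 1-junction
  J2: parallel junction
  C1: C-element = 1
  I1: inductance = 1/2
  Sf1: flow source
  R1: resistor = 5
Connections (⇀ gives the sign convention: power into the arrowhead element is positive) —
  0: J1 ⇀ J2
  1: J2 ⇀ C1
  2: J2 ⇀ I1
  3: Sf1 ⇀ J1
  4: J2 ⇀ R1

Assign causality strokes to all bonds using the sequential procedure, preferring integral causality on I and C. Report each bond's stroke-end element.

β0 stroke at J1
β1 stroke at J2
β2 stroke at I1
β3 stroke at Sf1
β4 stroke at R1

β3 stroke at Sf1  (source Sf1 imposes f)
β0 stroke at J1  (1-jn J1 has f-setter on 3)
β1 stroke at J2  (C1 outputs effort q/C1)
β2 stroke at I1  (common-e at J2 fixed by 1)
β4 stroke at R1  (common-e at J2 fixed by 1)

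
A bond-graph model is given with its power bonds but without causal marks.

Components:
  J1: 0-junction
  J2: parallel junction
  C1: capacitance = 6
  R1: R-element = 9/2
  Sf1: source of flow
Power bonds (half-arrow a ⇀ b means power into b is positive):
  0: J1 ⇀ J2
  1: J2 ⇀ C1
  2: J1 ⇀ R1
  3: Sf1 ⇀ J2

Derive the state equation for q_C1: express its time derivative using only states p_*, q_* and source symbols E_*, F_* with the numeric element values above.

β3 stroke→Sf1  (Sf1 (Sf) sets flow on bond)
β1 stroke→J2  (C1 integral (e out))
β0 stroke→J1  (J2: bond 1 brought effort, rest push out)
β2 stroke→R1  (0-jn J1 has e-setter on 0)

dq_C1/dt = F_Sf1 - q_C1/27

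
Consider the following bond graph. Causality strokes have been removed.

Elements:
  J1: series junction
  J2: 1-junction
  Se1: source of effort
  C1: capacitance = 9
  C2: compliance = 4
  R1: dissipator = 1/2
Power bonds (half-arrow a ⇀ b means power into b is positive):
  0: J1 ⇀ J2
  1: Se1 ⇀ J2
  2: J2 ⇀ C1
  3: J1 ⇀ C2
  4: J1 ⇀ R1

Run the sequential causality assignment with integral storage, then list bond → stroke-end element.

b1 stroke at J2  (Se1 fixes effort; stroke away)
b2 stroke at J2  (prefer integral on C1)
b0 stroke at J1  (only one flow-in slot at J2)
b3 stroke at J1  (C2 integral (e out))
b4 stroke at R1  (J1 needs exactly one f-in)

b0 |J1
b1 |J2
b2 |J2
b3 |J1
b4 |R1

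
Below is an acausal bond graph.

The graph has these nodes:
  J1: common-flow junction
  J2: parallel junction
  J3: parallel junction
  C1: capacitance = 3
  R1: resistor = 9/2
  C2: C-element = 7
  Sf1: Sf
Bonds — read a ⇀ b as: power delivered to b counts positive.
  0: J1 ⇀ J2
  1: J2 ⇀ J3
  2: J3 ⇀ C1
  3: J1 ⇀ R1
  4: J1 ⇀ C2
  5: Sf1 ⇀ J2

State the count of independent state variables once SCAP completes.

2  (C1, C2 all integral)

b5 |Sf1  (Sf1 (Sf) sets flow on bond)
b2 |J3  (prefer integral on C1)
b1 |J2  (common-e at J3 fixed by 2)
b0 |J1  (J2: bond 1 brought effort, rest push out)
b4 |J1  (prefer integral on C2)
b3 |R1  (only one flow-in slot at J1)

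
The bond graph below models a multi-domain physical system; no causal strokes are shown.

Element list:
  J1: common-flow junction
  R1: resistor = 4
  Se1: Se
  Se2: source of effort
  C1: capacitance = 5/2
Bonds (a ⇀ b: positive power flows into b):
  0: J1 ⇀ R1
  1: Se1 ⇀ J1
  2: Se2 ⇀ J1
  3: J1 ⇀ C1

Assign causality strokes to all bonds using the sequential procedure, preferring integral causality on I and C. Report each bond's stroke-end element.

β1 |J1  (Se1 fixes effort; stroke away)
β2 |J1  (Se2 fixes effort; stroke away)
β3 |J1  (C1 outputs effort q/C1)
β0 |R1  (J1 needs exactly one f-in)

β0 |R1
β1 |J1
β2 |J1
β3 |J1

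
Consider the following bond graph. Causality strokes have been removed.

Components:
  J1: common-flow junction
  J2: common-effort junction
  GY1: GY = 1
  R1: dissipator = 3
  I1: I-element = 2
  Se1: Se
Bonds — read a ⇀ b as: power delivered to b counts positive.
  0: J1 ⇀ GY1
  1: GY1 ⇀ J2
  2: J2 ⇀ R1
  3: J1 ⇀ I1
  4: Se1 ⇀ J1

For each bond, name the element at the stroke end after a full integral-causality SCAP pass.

#0 stroke→J1
#1 stroke→J2
#2 stroke→R1
#3 stroke→I1
#4 stroke→J1

b4 →J1  (Se1 fixes effort; stroke away)
b3 →I1  (I1 outputs flow p/I1)
b0 →J1  (J1: bond 3 brought flow, rest push out)
b1 →J2  (GY1 both-in/both-out from 0)
b2 →R1  (J2: bond 1 brought effort, rest push out)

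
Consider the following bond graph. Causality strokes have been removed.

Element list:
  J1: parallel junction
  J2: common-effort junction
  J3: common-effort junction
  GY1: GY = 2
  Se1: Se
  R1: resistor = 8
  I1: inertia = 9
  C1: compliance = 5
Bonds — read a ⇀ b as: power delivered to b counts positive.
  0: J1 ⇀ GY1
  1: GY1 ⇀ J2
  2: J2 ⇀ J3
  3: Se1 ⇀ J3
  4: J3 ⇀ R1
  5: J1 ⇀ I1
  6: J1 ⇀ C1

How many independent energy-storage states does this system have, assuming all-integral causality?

β3 stroke→J3  (Se1: effort source, stroke at far end)
β2 stroke→J2  (J3 effort already set via bond 3)
β4 stroke→R1  (J3: bond 3 brought effort, rest push out)
β1 stroke→GY1  (J2 effort already set via bond 2)
β0 stroke→GY1  (GY GY1: same side as bond 1)
β5 stroke→I1  (I1: I, integral causality)
β6 stroke→J1  (J1: last free bond brings effort in)

2  (C1, I1 all integral)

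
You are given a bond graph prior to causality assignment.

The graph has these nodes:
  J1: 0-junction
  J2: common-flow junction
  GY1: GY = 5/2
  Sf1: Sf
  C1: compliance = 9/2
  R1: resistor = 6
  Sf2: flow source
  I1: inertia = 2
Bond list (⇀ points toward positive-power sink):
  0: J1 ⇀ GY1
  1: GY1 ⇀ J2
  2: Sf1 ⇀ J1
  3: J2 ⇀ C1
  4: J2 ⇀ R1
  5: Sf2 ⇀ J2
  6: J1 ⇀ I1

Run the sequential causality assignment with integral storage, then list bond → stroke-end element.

#2 |Sf1  (Sf1 fixes flow; stroke at Sf1)
#5 |Sf2  (Sf2 fixes flow; stroke at Sf2)
#1 |J2  (J2: bond 5 brought flow, rest push out)
#3 |J2  (common-f at J2 fixed by 5)
#4 |J2  (J2: bond 5 brought flow, rest push out)
#0 |J1  (through GY1, causality inverts; strokes same side of GY1)
#6 |I1  (0-jn J1 has e-setter on 0)

bond 0 stroke→J1
bond 1 stroke→J2
bond 2 stroke→Sf1
bond 3 stroke→J2
bond 4 stroke→J2
bond 5 stroke→Sf2
bond 6 stroke→I1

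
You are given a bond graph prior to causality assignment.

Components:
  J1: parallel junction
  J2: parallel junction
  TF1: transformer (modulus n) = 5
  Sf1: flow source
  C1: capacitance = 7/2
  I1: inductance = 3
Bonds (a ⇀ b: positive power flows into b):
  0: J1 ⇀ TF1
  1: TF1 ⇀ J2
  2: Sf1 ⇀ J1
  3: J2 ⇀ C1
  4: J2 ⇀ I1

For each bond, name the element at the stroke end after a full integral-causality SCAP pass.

#2 →Sf1  (Sf1 (Sf) sets flow on bond)
#0 →J1  (J1: last free bond brings effort in)
#1 →TF1  (TF1 one-in-one-out from 0)
#3 →J2  (C1: C, integral causality)
#4 →I1  (0-jn J2 has e-setter on 3)

bond 0 →J1
bond 1 →TF1
bond 2 →Sf1
bond 3 →J2
bond 4 →I1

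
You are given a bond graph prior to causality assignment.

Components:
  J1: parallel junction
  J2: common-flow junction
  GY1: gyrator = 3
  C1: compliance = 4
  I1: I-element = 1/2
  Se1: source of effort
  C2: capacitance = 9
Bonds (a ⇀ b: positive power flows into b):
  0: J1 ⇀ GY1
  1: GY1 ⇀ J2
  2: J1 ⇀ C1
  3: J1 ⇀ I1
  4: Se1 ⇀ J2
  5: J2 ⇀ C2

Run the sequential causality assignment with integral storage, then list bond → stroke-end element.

bond 4 |J2  (Se1: effort source, stroke at far end)
bond 2 |J1  (C1 integral (e out))
bond 0 |GY1  (J1 effort already set via bond 2)
bond 3 |I1  (common-e at J1 fixed by 2)
bond 1 |GY1  (through GY1, causality inverts; strokes same side of GY1)
bond 5 |J2  (common-f at J2 fixed by 1)

β0 |GY1
β1 |GY1
β2 |J1
β3 |I1
β4 |J2
β5 |J2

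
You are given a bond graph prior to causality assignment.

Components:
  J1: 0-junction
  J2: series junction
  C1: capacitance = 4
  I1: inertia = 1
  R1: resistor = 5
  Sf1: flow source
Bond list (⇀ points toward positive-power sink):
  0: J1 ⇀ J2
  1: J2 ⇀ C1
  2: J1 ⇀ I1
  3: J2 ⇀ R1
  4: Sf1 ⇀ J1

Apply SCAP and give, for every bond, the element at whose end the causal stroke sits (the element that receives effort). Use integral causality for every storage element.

bond 0 stroke→J1
bond 1 stroke→J2
bond 2 stroke→I1
bond 3 stroke→J2
bond 4 stroke→Sf1

bond 4 →Sf1  (Sf1 fixes flow; stroke at Sf1)
bond 1 →J2  (prefer integral on C1)
bond 2 →I1  (I1 integral (f out))
bond 0 →J1  (J1 needs exactly one e-in)
bond 3 →J2  (common-f at J2 fixed by 0)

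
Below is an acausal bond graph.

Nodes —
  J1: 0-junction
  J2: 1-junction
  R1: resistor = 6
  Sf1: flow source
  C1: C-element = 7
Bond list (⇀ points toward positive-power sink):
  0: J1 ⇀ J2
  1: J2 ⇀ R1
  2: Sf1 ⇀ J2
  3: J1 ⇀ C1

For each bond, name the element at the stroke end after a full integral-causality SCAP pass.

b2 stroke→Sf1  (Sf1 (Sf) sets flow on bond)
b0 stroke→J2  (1-jn J2 has f-setter on 2)
b1 stroke→J2  (common-f at J2 fixed by 2)
b3 stroke→J1  (closing 0-jn rule on J1)

bond 0 |J2
bond 1 |J2
bond 2 |Sf1
bond 3 |J1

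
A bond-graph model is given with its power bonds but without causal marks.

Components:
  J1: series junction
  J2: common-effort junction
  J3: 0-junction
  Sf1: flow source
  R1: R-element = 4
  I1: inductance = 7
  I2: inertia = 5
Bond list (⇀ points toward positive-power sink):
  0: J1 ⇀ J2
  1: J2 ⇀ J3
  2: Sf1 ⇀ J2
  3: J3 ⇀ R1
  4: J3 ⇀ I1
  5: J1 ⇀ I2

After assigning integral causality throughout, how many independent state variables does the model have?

#2 stroke→Sf1  (Sf1 (Sf) sets flow on bond)
#4 stroke→I1  (I1 outputs flow p/I1)
#5 stroke→I2  (I2 outputs flow p/I2)
#0 stroke→J1  (J1 flow already set via bond 5)
#1 stroke→J2  (J2: last free bond brings effort in)
#3 stroke→J3  (J3 needs exactly one e-in)

2  (I1, I2 all integral)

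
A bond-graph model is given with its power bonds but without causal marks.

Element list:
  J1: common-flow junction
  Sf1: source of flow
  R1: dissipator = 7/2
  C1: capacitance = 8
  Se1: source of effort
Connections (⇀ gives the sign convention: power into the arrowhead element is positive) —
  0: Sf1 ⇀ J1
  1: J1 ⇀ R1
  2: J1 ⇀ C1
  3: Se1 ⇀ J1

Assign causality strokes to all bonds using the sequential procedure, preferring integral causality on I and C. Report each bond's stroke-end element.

β0 stroke at Sf1  (Sf1 fixes flow; stroke at Sf1)
β3 stroke at J1  (source Se1 imposes e)
β1 stroke at J1  (J1: bond 0 brought flow, rest push out)
β2 stroke at J1  (J1: bond 0 brought flow, rest push out)

bond 0 stroke at Sf1
bond 1 stroke at J1
bond 2 stroke at J1
bond 3 stroke at J1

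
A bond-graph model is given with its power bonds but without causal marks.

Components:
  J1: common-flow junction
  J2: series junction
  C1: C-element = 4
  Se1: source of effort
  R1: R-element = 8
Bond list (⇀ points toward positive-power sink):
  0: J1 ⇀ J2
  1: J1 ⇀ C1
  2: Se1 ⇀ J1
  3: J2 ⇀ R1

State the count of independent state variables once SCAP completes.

1  (C1 all integral)

b2 stroke at J1  (Se1 fixes effort; stroke away)
b1 stroke at J1  (C1 integral (e out))
b0 stroke at J2  (J1 needs exactly one f-in)
b3 stroke at R1  (closing 1-jn rule on J2)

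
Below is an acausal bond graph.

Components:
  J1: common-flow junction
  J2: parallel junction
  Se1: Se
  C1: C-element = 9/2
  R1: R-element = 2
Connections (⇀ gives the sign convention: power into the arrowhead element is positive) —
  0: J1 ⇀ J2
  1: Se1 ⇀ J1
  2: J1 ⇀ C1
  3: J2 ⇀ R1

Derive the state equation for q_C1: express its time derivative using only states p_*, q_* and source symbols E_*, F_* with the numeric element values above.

β1 →J1  (source Se1 imposes e)
β2 →J1  (C1 integral (e out))
β0 →J2  (only one flow-in slot at J1)
β3 →R1  (J2 effort already set via bond 0)

dq_C1/dt = E_Se1/2 - q_C1/9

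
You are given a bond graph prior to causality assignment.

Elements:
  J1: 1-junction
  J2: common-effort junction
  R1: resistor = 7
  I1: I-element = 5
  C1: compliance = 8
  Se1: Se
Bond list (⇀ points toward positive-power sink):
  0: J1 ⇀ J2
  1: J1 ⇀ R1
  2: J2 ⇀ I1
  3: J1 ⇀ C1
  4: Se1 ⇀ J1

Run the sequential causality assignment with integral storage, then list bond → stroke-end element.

bond 0 stroke at J2
bond 1 stroke at J1
bond 2 stroke at I1
bond 3 stroke at J1
bond 4 stroke at J1

β4 →J1  (Se1: effort source, stroke at far end)
β2 →I1  (prefer integral on I1)
β0 →J2  (only one effort-in slot at J2)
β1 →J1  (1-jn J1 has f-setter on 0)
β3 →J1  (1-jn J1 has f-setter on 0)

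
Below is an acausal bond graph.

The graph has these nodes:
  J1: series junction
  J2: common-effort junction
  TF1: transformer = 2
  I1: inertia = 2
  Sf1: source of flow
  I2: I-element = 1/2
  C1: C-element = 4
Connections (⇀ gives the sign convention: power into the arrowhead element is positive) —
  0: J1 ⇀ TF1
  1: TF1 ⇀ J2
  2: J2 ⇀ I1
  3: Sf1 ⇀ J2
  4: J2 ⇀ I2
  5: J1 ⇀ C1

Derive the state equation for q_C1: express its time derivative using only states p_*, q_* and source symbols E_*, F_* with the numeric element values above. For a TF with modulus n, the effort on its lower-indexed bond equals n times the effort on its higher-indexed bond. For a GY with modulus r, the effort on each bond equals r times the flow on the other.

dq_C1/dt = -F_Sf1/2 + p_I1/4 + p_I2

β3 →Sf1  (Sf1: flow source, stroke at near end)
β2 →I1  (I1 outputs flow p/I1)
β4 →I2  (I2 integral (f out))
β1 →J2  (closing 0-jn rule on J2)
β0 →TF1  (TF1 one-in-one-out from 1)
β5 →J1  (common-f at J1 fixed by 0)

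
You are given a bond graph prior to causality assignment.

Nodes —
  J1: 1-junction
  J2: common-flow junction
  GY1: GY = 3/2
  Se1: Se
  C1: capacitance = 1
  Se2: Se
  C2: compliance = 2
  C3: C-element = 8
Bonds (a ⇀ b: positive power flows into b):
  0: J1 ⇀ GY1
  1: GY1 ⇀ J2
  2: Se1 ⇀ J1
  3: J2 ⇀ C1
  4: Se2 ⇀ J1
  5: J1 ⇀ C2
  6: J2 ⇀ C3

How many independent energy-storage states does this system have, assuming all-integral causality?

β2 stroke→J1  (Se1 fixes effort; stroke away)
β4 stroke→J1  (Se2 (Se) sets effort on bond)
β3 stroke→J2  (C1: C, integral causality)
β5 stroke→J1  (C2 integral (e out))
β0 stroke→GY1  (J1 needs exactly one f-in)
β1 stroke→GY1  (through GY1, causality inverts; strokes same side of GY1)
β6 stroke→J2  (1-jn J2 has f-setter on 1)

3  (C1, C2, C3 all integral)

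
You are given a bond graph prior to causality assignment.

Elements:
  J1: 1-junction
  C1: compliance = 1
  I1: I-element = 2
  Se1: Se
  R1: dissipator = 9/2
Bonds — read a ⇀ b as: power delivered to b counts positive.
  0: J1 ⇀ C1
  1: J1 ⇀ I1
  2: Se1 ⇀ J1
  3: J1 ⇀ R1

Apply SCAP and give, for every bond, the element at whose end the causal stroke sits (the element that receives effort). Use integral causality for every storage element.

β0 stroke→J1
β1 stroke→I1
β2 stroke→J1
β3 stroke→J1

β2 |J1  (Se1: effort source, stroke at far end)
β0 |J1  (C1: C, integral causality)
β1 |I1  (I1 integral (f out))
β3 |J1  (J1: bond 1 brought flow, rest push out)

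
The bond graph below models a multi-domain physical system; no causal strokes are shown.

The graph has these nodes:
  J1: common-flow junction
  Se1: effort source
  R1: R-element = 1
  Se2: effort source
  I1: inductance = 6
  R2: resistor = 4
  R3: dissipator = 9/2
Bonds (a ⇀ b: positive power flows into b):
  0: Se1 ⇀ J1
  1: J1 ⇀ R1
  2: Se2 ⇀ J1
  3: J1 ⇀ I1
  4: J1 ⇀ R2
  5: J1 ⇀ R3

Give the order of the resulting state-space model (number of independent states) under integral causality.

1  (I1 all integral)

b0 |J1  (Se1 fixes effort; stroke away)
b2 |J1  (Se2 (Se) sets effort on bond)
b3 |I1  (prefer integral on I1)
b1 |J1  (1-jn J1 has f-setter on 3)
b4 |J1  (J1: bond 3 brought flow, rest push out)
b5 |J1  (common-f at J1 fixed by 3)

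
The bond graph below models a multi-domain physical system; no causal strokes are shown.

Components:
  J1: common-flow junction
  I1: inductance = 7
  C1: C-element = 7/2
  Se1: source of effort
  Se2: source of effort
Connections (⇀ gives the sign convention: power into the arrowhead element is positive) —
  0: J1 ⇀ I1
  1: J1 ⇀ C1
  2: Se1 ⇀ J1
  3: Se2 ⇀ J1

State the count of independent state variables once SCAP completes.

#2 stroke→J1  (Se1 (Se) sets effort on bond)
#3 stroke→J1  (Se2 fixes effort; stroke away)
#0 stroke→I1  (I1 outputs flow p/I1)
#1 stroke→J1  (J1: bond 0 brought flow, rest push out)

2  (C1, I1 all integral)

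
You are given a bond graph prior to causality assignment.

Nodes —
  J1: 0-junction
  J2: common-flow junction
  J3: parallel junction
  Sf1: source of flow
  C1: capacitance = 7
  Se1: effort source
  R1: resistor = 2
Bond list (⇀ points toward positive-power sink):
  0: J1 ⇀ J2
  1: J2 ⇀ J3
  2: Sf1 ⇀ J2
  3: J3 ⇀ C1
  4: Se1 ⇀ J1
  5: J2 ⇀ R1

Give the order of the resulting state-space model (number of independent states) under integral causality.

bond 2 stroke→Sf1  (Sf1 (Sf) sets flow on bond)
bond 4 stroke→J1  (source Se1 imposes e)
bond 0 stroke→J2  (J1 effort already set via bond 4)
bond 1 stroke→J2  (J2: bond 2 brought flow, rest push out)
bond 5 stroke→J2  (J2: bond 2 brought flow, rest push out)
bond 3 stroke→J3  (only one effort-in slot at J3)

1  (C1 all integral)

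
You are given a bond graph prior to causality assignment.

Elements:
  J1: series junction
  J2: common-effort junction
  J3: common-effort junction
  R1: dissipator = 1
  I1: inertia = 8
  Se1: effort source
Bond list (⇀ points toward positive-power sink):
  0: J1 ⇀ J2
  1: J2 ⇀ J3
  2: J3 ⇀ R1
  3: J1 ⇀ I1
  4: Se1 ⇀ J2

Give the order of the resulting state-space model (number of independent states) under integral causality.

#4 stroke at J2  (Se1 fixes effort; stroke away)
#0 stroke at J1  (J2: bond 4 brought effort, rest push out)
#1 stroke at J3  (J2 effort already set via bond 4)
#2 stroke at R1  (J3 effort already set via bond 1)
#3 stroke at I1  (closing 1-jn rule on J1)

1  (I1 all integral)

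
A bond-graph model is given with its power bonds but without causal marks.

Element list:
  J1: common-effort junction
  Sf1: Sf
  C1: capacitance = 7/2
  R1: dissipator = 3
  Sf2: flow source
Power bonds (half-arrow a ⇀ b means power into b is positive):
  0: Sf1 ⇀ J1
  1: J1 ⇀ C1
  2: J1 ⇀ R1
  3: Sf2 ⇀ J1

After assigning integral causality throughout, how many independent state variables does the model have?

b0 stroke→Sf1  (Sf1 fixes flow; stroke at Sf1)
b3 stroke→Sf2  (source Sf2 imposes f)
b1 stroke→J1  (C1 outputs effort q/C1)
b2 stroke→R1  (J1: bond 1 brought effort, rest push out)

1  (C1 all integral)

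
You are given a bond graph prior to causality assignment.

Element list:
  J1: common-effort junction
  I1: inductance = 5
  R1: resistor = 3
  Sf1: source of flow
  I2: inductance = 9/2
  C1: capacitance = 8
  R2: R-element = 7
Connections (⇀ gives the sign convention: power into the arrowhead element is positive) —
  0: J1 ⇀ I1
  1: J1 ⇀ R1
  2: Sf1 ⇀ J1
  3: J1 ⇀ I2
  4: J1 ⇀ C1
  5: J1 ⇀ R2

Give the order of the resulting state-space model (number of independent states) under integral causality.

β2 |Sf1  (Sf1: flow source, stroke at near end)
β0 |I1  (I1 integral (f out))
β3 |I2  (I2 integral (f out))
β4 |J1  (prefer integral on C1)
β1 |R1  (J1 effort already set via bond 4)
β5 |R2  (0-jn J1 has e-setter on 4)

3  (C1, I1, I2 all integral)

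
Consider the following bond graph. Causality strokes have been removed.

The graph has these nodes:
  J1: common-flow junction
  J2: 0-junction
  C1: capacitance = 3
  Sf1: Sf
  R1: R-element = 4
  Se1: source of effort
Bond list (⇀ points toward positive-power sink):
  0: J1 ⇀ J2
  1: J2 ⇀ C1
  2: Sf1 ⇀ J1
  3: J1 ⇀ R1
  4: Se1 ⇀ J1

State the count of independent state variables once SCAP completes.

1  (C1 all integral)

β2 stroke at Sf1  (Sf1: flow source, stroke at near end)
β4 stroke at J1  (Se1 (Se) sets effort on bond)
β0 stroke at J1  (1-jn J1 has f-setter on 2)
β3 stroke at J1  (J1: bond 2 brought flow, rest push out)
β1 stroke at J2  (J2: last free bond brings effort in)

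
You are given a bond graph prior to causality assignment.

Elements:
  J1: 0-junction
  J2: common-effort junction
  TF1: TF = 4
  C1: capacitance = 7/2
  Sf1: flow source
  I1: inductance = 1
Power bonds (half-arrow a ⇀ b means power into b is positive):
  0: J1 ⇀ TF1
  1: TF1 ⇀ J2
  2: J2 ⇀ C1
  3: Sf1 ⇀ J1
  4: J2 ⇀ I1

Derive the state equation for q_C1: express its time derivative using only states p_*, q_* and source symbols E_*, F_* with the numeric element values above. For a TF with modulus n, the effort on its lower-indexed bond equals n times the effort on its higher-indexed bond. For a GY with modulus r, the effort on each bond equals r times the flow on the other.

#3 stroke at Sf1  (Sf1 fixes flow; stroke at Sf1)
#0 stroke at J1  (J1 needs exactly one e-in)
#1 stroke at TF1  (TF1 one-in-one-out from 0)
#2 stroke at J2  (prefer integral on C1)
#4 stroke at I1  (0-jn J2 has e-setter on 2)

dq_C1/dt = 4*F_Sf1 - p_I1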